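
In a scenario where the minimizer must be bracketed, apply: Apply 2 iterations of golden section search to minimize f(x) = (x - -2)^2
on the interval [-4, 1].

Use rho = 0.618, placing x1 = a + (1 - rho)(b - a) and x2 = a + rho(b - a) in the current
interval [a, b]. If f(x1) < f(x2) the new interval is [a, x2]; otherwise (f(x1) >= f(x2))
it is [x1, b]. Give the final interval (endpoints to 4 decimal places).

Golden section search for min of f(x) = (x - -2)^2 on [-4, 1].
Each step: x1 = a + (1 - rho)(b - a), x2 = a + rho(b - a); if f(x1) < f(x2) keep [a, x2], otherwise keep [x1, b].
Step 1: [-4.0000, 1.0000], x1=-2.0900 (f=0.0081), x2=-0.9100 (f=1.1881); f(x1) < f(x2) => keep [-4.0000, -0.9100]
Step 2: [-4.0000, -0.9100], x1=-2.8196 (f=0.6718), x2=-2.0904 (f=0.0082); f(x1) > f(x2) => keep [-2.8196, -0.9100]
Final interval: [-2.8196, -0.9100]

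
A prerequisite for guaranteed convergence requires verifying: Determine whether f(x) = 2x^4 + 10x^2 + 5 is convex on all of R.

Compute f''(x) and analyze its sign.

f(x) = 2x^4 + 10x^2 + 5
f'(x) = 8x^3 + 20x
f''(x) = 24x^2 + 20
f''(x) = 24x^2 + 20 >= 20 > 0 for all x
Therefore, f is convex on R.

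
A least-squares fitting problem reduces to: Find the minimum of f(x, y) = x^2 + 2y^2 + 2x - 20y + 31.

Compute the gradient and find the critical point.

f(x,y) = x^2 + 2y^2 + 2x - 20y + 31
df/dx = 2x + (2) = 0  =>  x = -1
df/dy = 4y + (-20) = 0  =>  y = 5
f(-1, 5) = 1*(-1)^2 + 2*(5)^2 + 2*(-1) + -20*(5) + 31 = -20
Hessian is diagonal with entries 2, 4 > 0, so this is a minimum.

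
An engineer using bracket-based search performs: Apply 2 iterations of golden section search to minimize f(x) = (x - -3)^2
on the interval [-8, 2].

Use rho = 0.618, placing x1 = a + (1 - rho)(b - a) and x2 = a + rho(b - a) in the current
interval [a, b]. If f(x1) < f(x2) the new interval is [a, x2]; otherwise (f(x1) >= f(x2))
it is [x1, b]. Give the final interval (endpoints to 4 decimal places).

Golden section search for min of f(x) = (x - -3)^2 on [-8, 2].
Each step: x1 = a + (1 - rho)(b - a), x2 = a + rho(b - a); if f(x1) < f(x2) keep [a, x2], otherwise keep [x1, b].
Step 1: [-8.0000, 2.0000], x1=-4.1800 (f=1.3924), x2=-1.8200 (f=1.3924); f(x1) = f(x2) (tie, not '<') => keep [-4.1800, 2.0000]
Step 2: [-4.1800, 2.0000], x1=-1.8192 (f=1.3942), x2=-0.3608 (f=6.9656); f(x1) < f(x2) => keep [-4.1800, -0.3608]
Final interval: [-4.1800, -0.3608]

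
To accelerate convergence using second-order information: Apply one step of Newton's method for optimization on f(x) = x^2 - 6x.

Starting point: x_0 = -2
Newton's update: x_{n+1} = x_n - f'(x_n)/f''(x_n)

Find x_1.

f(x) = x^2 - 6x
f'(x) = 2x + (-6), f''(x) = 2
Newton step: x_1 = x_0 - f'(x_0)/f''(x_0)
f'(-2) = -10
x_1 = -2 - -10/2 = 3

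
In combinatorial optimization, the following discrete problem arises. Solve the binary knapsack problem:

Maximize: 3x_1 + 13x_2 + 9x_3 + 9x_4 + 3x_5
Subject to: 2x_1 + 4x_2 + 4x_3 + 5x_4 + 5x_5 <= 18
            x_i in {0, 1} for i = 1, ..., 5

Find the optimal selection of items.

Items: item 1 (v=3, w=2), item 2 (v=13, w=4), item 3 (v=9, w=4), item 4 (v=9, w=5), item 5 (v=3, w=5)
Capacity: 18
Checking all 32 subsets (w = total weight, v = total value):
  {}: w = 0, v = 0
  {1}: w = 2, v = 3
  {2}: w = 4, v = 13
  {3}: w = 4, v = 9
  {4}: w = 5, v = 9
  {5}: w = 5, v = 3
  {1, 2}: w = 6, v = 16
  {1, 3}: w = 6, v = 12
  {1, 4}: w = 7, v = 12
  {1, 5}: w = 7, v = 6
  {2, 3}: w = 8, v = 22
  {2, 4}: w = 9, v = 22
  {2, 5}: w = 9, v = 16
  {3, 4}: w = 9, v = 18
  {3, 5}: w = 9, v = 12
  {4, 5}: w = 10, v = 12
  {1, 2, 3}: w = 10, v = 25
  {1, 2, 4}: w = 11, v = 25
  {1, 2, 5}: w = 11, v = 19
  {1, 3, 4}: w = 11, v = 21
  {1, 3, 5}: w = 11, v = 15
  {1, 4, 5}: w = 12, v = 15
  {2, 3, 4}: w = 13, v = 31
  {2, 3, 5}: w = 13, v = 25
  {2, 4, 5}: w = 14, v = 25
  {3, 4, 5}: w = 14, v = 21
  {1, 2, 3, 4}: w = 15, v = 34
  {1, 2, 3, 5}: w = 15, v = 28
  {1, 2, 4, 5}: w = 16, v = 28
  {1, 3, 4, 5}: w = 16, v = 24
  {2, 3, 4, 5}: w = 18, v = 34
  {1, 2, 3, 4, 5}: w = 20 > 18, infeasible
Best feasible subset: items [1, 2, 3, 4]
(The same value 34 is also attained by {2, 3, 4, 5}.)
Total weight: 15 <= 18, total value: 34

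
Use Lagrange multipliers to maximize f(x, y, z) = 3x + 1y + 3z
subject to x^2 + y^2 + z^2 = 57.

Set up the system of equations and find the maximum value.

Lagrange conditions: 3 = 2*lambda*x, 1 = 2*lambda*y, 3 = 2*lambda*z
So x:3 = y:1 = z:3, i.e. x = 3t, y = 1t, z = 3t
Constraint: t^2*(3^2 + 1^2 + 3^2) = 57
  t^2 * 19 = 57  =>  t = sqrt(3)
Maximum = 3*3t + 1*1t + 3*3t = 19*sqrt(3) = sqrt(1083)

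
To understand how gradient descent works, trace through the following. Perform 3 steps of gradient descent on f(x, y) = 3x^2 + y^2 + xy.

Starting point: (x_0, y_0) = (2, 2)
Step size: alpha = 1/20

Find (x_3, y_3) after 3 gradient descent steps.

f(x,y) = 3x^2 + y^2 + xy
grad_x = 6x + 1y, grad_y = 2y + 1x
Step 1: grad = (14, 6), (13/10, 17/10)
Step 2: grad = (19/2, 47/10), (33/40, 293/200)
Step 3: grad = (1283/200, 751/200), (2017/4000, 5109/4000)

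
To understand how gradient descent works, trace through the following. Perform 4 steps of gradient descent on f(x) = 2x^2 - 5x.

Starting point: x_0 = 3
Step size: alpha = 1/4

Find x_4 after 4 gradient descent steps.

f(x) = 2x^2 - 5x, f'(x) = 4x + (-5)
Step 1: f'(3) = 7, x_1 = 3 - 1/4 * 7 = 5/4
Step 2: f'(5/4) = 0, x_2 = 5/4 - 1/4 * 0 = 5/4
Step 3: f'(5/4) = 0, x_3 = 5/4 - 1/4 * 0 = 5/4
Step 4: f'(5/4) = 0, x_4 = 5/4 - 1/4 * 0 = 5/4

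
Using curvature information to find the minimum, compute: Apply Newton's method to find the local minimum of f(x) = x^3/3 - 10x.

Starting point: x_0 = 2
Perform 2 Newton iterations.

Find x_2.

f(x) = x^3/3 - 10x
f'(x) = x^2 - 10, f''(x) = 2x
Newton update: x_{n+1} = x_n - (x_n^2 - 10)/(2*x_n)
Step 1: x_0 = 2, f'=-6, f''=4, x_1 = 7/2
Step 2: x_1 = 7/2, f'=9/4, f''=7, x_2 = 89/28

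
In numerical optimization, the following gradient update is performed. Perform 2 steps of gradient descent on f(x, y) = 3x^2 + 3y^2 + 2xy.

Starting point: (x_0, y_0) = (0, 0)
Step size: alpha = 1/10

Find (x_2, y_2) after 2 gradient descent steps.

f(x,y) = 3x^2 + 3y^2 + 2xy
grad_x = 6x + 2y, grad_y = 6y + 2x
Step 1: grad = (0, 0), (0, 0)
Step 2: grad = (0, 0), (0, 0)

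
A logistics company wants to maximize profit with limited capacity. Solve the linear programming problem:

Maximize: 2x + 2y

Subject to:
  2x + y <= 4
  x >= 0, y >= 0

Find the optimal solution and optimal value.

The feasible region has vertices at [(0, 0), (2, 0), (0, 4)].
Checking objective 2x + 2y at each vertex:
  (0, 0): 2*0 + 2*0 = 0
  (2, 0): 2*2 + 2*0 = 4
  (0, 4): 2*0 + 2*4 = 8
Maximum is 8 at (0, 4).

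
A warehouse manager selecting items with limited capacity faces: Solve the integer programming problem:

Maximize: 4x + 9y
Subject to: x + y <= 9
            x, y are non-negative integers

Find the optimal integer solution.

Objective: 4x + 9y, constraint: x + y <= 9
Coefficient of y is 9 > coefficient of x is 4, so allocate the entire budget to y.
Optimal: x = 0, y = 9, value = 81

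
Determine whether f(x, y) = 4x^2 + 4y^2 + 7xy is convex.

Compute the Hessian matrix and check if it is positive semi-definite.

f(x,y) = 4x^2 + 4y^2 + 7xy
Hessian H = [[8, 7], [7, 8]]
trace(H) = 16, det(H) = 15
Eigenvalues: (16 +/- sqrt(196)) / 2 = 15, 1
Since both eigenvalues > 0, f is convex.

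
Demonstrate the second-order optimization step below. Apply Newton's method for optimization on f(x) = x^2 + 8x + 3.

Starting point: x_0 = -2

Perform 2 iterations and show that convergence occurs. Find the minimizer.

f(x) = x^2 + 8x + 3, f'(x) = 2x + (8), f''(x) = 2
Step 1: f'(-2) = 4, x_1 = -2 - 4/2 = -4
Step 2: f'(-4) = 0, x_2 = -4 (converged)
Newton's method converges in 1 step for quadratics.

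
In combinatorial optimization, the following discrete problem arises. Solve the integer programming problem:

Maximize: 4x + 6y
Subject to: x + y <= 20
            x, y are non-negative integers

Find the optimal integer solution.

Objective: 4x + 6y, constraint: x + y <= 20
Coefficient of y is 6 > coefficient of x is 4, so allocate the entire budget to y.
Optimal: x = 0, y = 20, value = 120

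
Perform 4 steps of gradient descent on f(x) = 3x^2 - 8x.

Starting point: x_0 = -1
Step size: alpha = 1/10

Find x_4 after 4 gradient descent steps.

f(x) = 3x^2 - 8x, f'(x) = 6x + (-8)
Step 1: f'(-1) = -14, x_1 = -1 - 1/10 * -14 = 2/5
Step 2: f'(2/5) = -28/5, x_2 = 2/5 - 1/10 * -28/5 = 24/25
Step 3: f'(24/25) = -56/25, x_3 = 24/25 - 1/10 * -56/25 = 148/125
Step 4: f'(148/125) = -112/125, x_4 = 148/125 - 1/10 * -112/125 = 796/625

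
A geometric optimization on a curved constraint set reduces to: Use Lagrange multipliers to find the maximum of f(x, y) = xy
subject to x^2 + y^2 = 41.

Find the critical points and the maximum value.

Lagrange conditions: y = 2*lambda*x and x = 2*lambda*y
If x = 0 then y = 0, violating the constraint, so x, y != 0.
Dividing: y/x = x/y => x^2 = y^2 => y = x or y = -x
Constraint: 2x^2 = 41 => x^2 = 41/2 => x = +/-sqrt(41/2)
Critical points: (sqrt(41/2), sqrt(41/2)), (-sqrt(41/2), -sqrt(41/2)), (sqrt(41/2), -sqrt(41/2)), (-sqrt(41/2), sqrt(41/2))
  y = x:  xy = x^2 = 41/2  at (sqrt(41/2), sqrt(41/2)) and (-sqrt(41/2), -sqrt(41/2))
  y = -x: xy = -x^2 = -41/2 at (sqrt(41/2), -sqrt(41/2)) and (-sqrt(41/2), sqrt(41/2))
Maximum xy = 41/2 at (sqrt(41/2), sqrt(41/2)) and (-sqrt(41/2), -sqrt(41/2))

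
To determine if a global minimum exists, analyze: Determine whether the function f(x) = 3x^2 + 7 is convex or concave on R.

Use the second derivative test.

f(x) = 3x^2 + 7
f'(x) = 6x + 0
f''(x) = 6
Since f''(x) = 6 > 0 for all x, f is convex on R.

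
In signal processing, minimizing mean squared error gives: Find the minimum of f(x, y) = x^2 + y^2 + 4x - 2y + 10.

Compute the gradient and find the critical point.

f(x,y) = x^2 + y^2 + 4x - 2y + 10
df/dx = 2x + (4) = 0  =>  x = -2
df/dy = 2y + (-2) = 0  =>  y = 1
f(-2, 1) = 1*(-2)^2 + 1*(1)^2 + 4*(-2) + -2*(1) + 10 = 5
Hessian is diagonal with entries 2, 2 > 0, so this is a minimum.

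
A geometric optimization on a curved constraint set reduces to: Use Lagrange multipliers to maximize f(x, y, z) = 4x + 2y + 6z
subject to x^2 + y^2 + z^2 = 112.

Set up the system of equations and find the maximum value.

Lagrange conditions: 4 = 2*lambda*x, 2 = 2*lambda*y, 6 = 2*lambda*z
So x:4 = y:2 = z:6, i.e. x = 4t, y = 2t, z = 6t
Constraint: t^2*(4^2 + 2^2 + 6^2) = 112
  t^2 * 56 = 112  =>  t = sqrt(2)
Maximum = 4*4t + 2*2t + 6*6t = 56*sqrt(2) = sqrt(6272)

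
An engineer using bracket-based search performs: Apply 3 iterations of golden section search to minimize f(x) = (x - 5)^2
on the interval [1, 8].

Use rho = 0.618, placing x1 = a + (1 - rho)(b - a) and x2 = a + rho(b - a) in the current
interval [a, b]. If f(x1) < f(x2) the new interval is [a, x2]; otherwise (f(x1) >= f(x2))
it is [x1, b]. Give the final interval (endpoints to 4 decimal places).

Golden section search for min of f(x) = (x - 5)^2 on [1, 8].
Each step: x1 = a + (1 - rho)(b - a), x2 = a + rho(b - a); if f(x1) < f(x2) keep [a, x2], otherwise keep [x1, b].
Step 1: [1.0000, 8.0000], x1=3.6740 (f=1.7583), x2=5.3260 (f=0.1063); f(x1) > f(x2) => keep [3.6740, 8.0000]
Step 2: [3.6740, 8.0000], x1=5.3265 (f=0.1066), x2=6.3475 (f=1.8157); f(x1) < f(x2) => keep [3.6740, 6.3475]
Step 3: [3.6740, 6.3475], x1=4.6953 (f=0.0929), x2=5.3262 (f=0.1064); f(x1) < f(x2) => keep [3.6740, 5.3262]
Final interval: [3.6740, 5.3262]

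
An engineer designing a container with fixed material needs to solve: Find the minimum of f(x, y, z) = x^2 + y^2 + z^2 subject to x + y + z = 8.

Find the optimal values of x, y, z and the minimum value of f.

Using Lagrange multipliers on f = x^2 + y^2 + z^2 with constraint x + y + z = 8:
Conditions: 2*1*x = lambda, 2*1*y = lambda, 2*1*z = lambda
So x = lambda/2, y = lambda/2, z = lambda/2
Substituting into constraint: lambda * (3/2) = 8
lambda = 16/3
x = 8/3, y = 8/3, z = 8/3
Minimum value = 64/3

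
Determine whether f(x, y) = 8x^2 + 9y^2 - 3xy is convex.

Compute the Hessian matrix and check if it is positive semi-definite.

f(x,y) = 8x^2 + 9y^2 - 3xy
Hessian H = [[16, -3], [-3, 18]]
trace(H) = 34, det(H) = 279
Eigenvalues: (34 +/- sqrt(40)) / 2 = 20.16, 13.84
Since both eigenvalues > 0, f is convex.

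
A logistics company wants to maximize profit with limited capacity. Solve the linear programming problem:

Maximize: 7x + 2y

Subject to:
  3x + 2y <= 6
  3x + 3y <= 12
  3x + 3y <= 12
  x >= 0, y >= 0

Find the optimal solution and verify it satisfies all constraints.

Feasible vertices: (0, 0), (0, 3), (2, 0)
Objective 7x + 2y at each vertex:
  (0, 0): 0
  (0, 3): 6
  (2, 0): 14
Maximum is 14 at (2, 0).
Verify constraints at (x, y) = (2, 0):
  3*2 + 2*0 = 6 <= 6 (active)
  3*2 + 3*0 = 6 <= 12
  3*2 + 3*0 = 6 <= 12
  x = 2 >= 0, y = 0 >= 0. All constraints satisfied.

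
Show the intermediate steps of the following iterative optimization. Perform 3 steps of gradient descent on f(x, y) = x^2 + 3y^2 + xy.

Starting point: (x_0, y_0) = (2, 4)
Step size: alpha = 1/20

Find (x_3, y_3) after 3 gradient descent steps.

f(x,y) = x^2 + 3y^2 + xy
grad_x = 2x + 1y, grad_y = 6y + 1x
Step 1: grad = (8, 26), (8/5, 27/10)
Step 2: grad = (59/10, 89/5), (261/200, 181/100)
Step 3: grad = (221/50, 2433/200), (271/250, 4807/4000)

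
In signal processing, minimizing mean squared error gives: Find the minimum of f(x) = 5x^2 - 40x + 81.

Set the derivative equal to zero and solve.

f(x) = 5x^2 - 40x + 81
f'(x) = 10x + (-40) = 0
x = 40/10 = 4
f(4) = 1
Since f''(x) = 10 > 0, this is a minimum.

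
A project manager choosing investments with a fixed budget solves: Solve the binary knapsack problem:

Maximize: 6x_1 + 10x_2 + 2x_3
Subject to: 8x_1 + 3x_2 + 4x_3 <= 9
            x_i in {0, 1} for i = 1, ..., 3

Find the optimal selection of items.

Items: item 1 (v=6, w=8), item 2 (v=10, w=3), item 3 (v=2, w=4)
Capacity: 9
Checking all 8 subsets (w = total weight, v = total value):
  {}: w = 0, v = 0
  {1}: w = 8, v = 6
  {2}: w = 3, v = 10
  {3}: w = 4, v = 2
  {1, 2}: w = 11 > 9, infeasible
  {1, 3}: w = 12 > 9, infeasible
  {2, 3}: w = 7, v = 12
  {1, 2, 3}: w = 15 > 9, infeasible
Best feasible subset: items [2, 3]
Total weight: 7 <= 9, total value: 12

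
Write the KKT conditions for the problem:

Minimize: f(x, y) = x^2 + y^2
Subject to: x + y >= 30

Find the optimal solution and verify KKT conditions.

KKT conditions for min x^2 + y^2 s.t. x + y >= 30:
Stationarity: 2x = mu, 2y = mu
So x = y = mu/2.
Complementary slackness: mu*(x + y - 30) = 0
Primal feasibility: x + y >= 30; dual feasibility: mu >= 0
If mu = 0 then x = y = 0, but 0 + 0 < 30 is infeasible, so the constraint is active.
Constraint active: x + y = 2*(mu/2) = 30 => mu = 30
x = y = 15, f = 450
Verify: stationarity 2*15 = 30 = mu; primal 15 + 15 = 30 >= 30; dual mu = 30 >= 0; complementary slackness 30*(30 - 30) = 0. All KKT conditions hold.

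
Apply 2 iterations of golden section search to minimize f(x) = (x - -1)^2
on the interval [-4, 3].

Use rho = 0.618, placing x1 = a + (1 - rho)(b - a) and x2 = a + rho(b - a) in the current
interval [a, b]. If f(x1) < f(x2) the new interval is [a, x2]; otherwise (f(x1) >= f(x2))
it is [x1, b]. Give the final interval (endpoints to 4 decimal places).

Golden section search for min of f(x) = (x - -1)^2 on [-4, 3].
Each step: x1 = a + (1 - rho)(b - a), x2 = a + rho(b - a); if f(x1) < f(x2) keep [a, x2], otherwise keep [x1, b].
Step 1: [-4.0000, 3.0000], x1=-1.3260 (f=0.1063), x2=0.3260 (f=1.7583); f(x1) < f(x2) => keep [-4.0000, 0.3260]
Step 2: [-4.0000, 0.3260], x1=-2.3475 (f=1.8157), x2=-1.3265 (f=0.1066); f(x1) > f(x2) => keep [-2.3475, 0.3260]
Final interval: [-2.3475, 0.3260]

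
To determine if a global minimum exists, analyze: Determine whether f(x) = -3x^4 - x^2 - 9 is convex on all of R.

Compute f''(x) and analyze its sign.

f(x) = -3x^4 - x^2 - 9
f'(x) = -12x^3 + -2x
f''(x) = -36x^2 + -2
f''(x) = -36x^2 + -2 <= -2 < 0 for all x
Therefore, f is concave on R.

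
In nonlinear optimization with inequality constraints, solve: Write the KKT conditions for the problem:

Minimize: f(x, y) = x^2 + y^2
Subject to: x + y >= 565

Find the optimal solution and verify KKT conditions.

KKT conditions for min x^2 + y^2 s.t. x + y >= 565:
Stationarity: 2x = mu, 2y = mu
So x = y = mu/2.
Complementary slackness: mu*(x + y - 565) = 0
Primal feasibility: x + y >= 565; dual feasibility: mu >= 0
If mu = 0 then x = y = 0, but 0 + 0 < 565 is infeasible, so the constraint is active.
Constraint active: x + y = 2*(mu/2) = 565 => mu = 565
x = y = 565/2, f = 319225/2
Verify: stationarity 2*(565/2) = 565 = mu; primal 565/2 + 565/2 = 565 >= 565; dual mu = 565 >= 0; complementary slackness 565*(565 - 565) = 0. All KKT conditions hold.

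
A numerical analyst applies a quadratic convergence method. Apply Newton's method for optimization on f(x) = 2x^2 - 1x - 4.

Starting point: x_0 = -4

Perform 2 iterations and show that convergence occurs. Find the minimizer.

f(x) = 2x^2 - 1x - 4, f'(x) = 4x + (-1), f''(x) = 4
Step 1: f'(-4) = -17, x_1 = -4 - -17/4 = 1/4
Step 2: f'(1/4) = 0, x_2 = 1/4 (converged)
Newton's method converges in 1 step for quadratics.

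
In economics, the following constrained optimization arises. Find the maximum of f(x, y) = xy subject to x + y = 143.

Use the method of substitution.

Substitute y = 143 - x into f(x,y) = xy:
g(x) = x(143 - x) = 143x - x^2
g'(x) = 143 - 2x = 0  =>  x = 143/2
y = 143 - 143/2 = 143/2
Maximum value = (143/2) * (143/2) = 20449/4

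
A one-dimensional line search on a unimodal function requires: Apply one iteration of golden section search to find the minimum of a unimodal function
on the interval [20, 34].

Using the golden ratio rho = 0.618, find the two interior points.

Golden section search on [20, 34].
Golden ratio rho = 0.618 (approx).
Interior points:
  x_1 = 20 + (1-0.618)*14 = 25.3480
  x_2 = 20 + 0.618*14 = 28.6520
Compare f(x_1) and f(x_2) to determine which subinterval to keep.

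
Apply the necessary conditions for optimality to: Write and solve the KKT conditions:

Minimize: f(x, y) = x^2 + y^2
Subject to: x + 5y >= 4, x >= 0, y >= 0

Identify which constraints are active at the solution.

KKT conditions for min x^2 + y^2 s.t. 1x + 5y >= 4, x >= 0, y >= 0:
Stationarity: 2x = mu*1 + mu_x, 2y = mu*5 + mu_y, with mu, mu_x, mu_y >= 0
Complementary slackness: mu*(x + 5y - 4) = 0, mu_x*x = 0, mu_y*y = 0
(0, 0) is infeasible (1*0 + 5*0 < 4), so if mu = 0 stationarity would force x = mu_x/2 >= 0, y = mu_y/2 >= 0 with mu_x*x = mu_y*y = 0, i.e. x = y = 0: contradiction. Hence mu > 0 and x + 5y = 4 is active.
Try x > 0, y > 0 (so mu_x = mu_y = 0): x = 1*mu/2, y = 5*mu/2
Substitute: 1*(1*mu/2) + 5*(5*mu/2) = 4
  mu*26/2 = 4 => mu = 4/13
x* = 2/13 > 0, y* = 10/13 > 0, consistent with mu_x = mu_y = 0.
f is convex and the constraints are linear, so this KKT point is the global minimum.
f* = 8/13
Active constraints: x + 5y >= 4 (holds with equality, mu = 4/13 > 0); x >= 0 and y >= 0 are inactive (mu_x = mu_y = 0).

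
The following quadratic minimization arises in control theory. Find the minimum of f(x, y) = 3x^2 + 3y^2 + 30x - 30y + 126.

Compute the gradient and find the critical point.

f(x,y) = 3x^2 + 3y^2 + 30x - 30y + 126
df/dx = 6x + (30) = 0  =>  x = -5
df/dy = 6y + (-30) = 0  =>  y = 5
f(-5, 5) = 3*(-5)^2 + 3*(5)^2 + 30*(-5) + -30*(5) + 126 = -24
Hessian is diagonal with entries 6, 6 > 0, so this is a minimum.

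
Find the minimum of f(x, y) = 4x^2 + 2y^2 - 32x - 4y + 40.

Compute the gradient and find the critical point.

f(x,y) = 4x^2 + 2y^2 - 32x - 4y + 40
df/dx = 8x + (-32) = 0  =>  x = 4
df/dy = 4y + (-4) = 0  =>  y = 1
f(4, 1) = 4*(4)^2 + 2*(1)^2 + -32*(4) + -4*(1) + 40 = -26
Hessian is diagonal with entries 8, 4 > 0, so this is a minimum.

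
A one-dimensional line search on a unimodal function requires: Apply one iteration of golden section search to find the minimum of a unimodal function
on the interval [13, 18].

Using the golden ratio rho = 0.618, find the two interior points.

Golden section search on [13, 18].
Golden ratio rho = 0.618 (approx).
Interior points:
  x_1 = 13 + (1-0.618)*5 = 14.9100
  x_2 = 13 + 0.618*5 = 16.0900
Compare f(x_1) and f(x_2) to determine which subinterval to keep.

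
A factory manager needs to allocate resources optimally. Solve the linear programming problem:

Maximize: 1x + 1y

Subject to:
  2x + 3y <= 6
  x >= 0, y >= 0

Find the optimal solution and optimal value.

The feasible region has vertices at [(0, 0), (3, 0), (0, 2)].
Checking objective 1x + 1y at each vertex:
  (0, 0): 1*0 + 1*0 = 0
  (3, 0): 1*3 + 1*0 = 3
  (0, 2): 1*0 + 1*2 = 2
Maximum is 3 at (3, 0).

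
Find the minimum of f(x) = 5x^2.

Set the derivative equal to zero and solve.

f(x) = 5x^2
f'(x) = 10x + (0) = 0
x = 0/10 = 0
f(0) = 0
Since f''(x) = 10 > 0, this is a minimum.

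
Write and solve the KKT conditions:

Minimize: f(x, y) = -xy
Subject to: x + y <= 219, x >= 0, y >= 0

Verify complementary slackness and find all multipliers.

Problem: min -xy s.t. x + y <= 219 (multiplier lambda), x >= 0 (mu_x), y >= 0 (mu_y)
KKT stationarity: -y + lambda - mu_x = 0, -x + lambda - mu_y = 0, with lambda, mu_x, mu_y >= 0
Complementary slackness: lambda*(x + y - 219) = 0, mu_x*x = 0, mu_y*y = 0
If lambda = 0: y = -mu_x <= 0 and x = -mu_y <= 0 force x = y = 0 with f = 0; but x = y = 219/2 is feasible with f = -47961/4 < 0, so this is not the minimum. Hence lambda > 0 and x + y = 219.
Try x > 0, y > 0 (so mu_x = mu_y = 0): y = lambda, x = lambda => x = y = lambda
x + y = 219 => 2*lambda = 219 => lambda = 219/2
x* = y* = 219/2 > 0, consistent with mu_x = mu_y = 0.
(Any feasible point with x = 0 or y = 0 has f = 0 > -47961/4, so the minimum is not on those boundaries.)
min(-xy) = -47961/4 (i.e. max xy = 47961/4)
Multipliers: lambda = 219/2, mu_x = 0, mu_y = 0
Complementary slackness: lambda*(x + y - 219) = 219/2*(219/2 + 219/2 - 219) = 0, mu_x*x = 0*219/2 = 0, mu_y*y = 0*219/2 = 0. Satisfied.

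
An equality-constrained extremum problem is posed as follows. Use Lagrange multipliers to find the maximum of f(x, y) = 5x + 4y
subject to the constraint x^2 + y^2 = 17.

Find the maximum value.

Set up Lagrange conditions: grad f = lambda * grad g
  5 = 2*lambda*x
  4 = 2*lambda*y
From these: x/y = 5/4, so x = 5t, y = 4t for some t.
Substitute into constraint: (5t)^2 + (4t)^2 = 17
  t^2 * 41 = 17
  t = sqrt(17/41)
Maximum = 5*x + 4*y = (5^2 + 4^2)*t = 41 * sqrt(17/41) = sqrt(697)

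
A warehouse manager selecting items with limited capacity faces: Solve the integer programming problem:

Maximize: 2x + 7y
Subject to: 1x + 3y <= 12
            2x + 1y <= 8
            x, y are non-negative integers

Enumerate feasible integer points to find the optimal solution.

Constraint 1: 1x + 3y <= 12
Constraint 2: 2x + 1y <= 8
Feasible x range (need y >= 0): 0 <= x <= min(12/1, 8/2) => x in {0, ..., 4}.
Enumerate feasible integer points row by row (the coefficient of y is 7 > 0, so for each x the largest feasible y gives the best value):
  x = 0: y <= min((12 - 1*0)/3, (8 - 2*0)/1) => y in {0, ..., 4}; best 2*0 + 7*4 = 28
  x = 1: y <= min((12 - 1*1)/3, (8 - 2*1)/1) => y in {0, ..., 3}; best 2*1 + 7*3 = 23
  x = 2: y <= min((12 - 1*2)/3, (8 - 2*2)/1) => y in {0, ..., 3}; best 2*2 + 7*3 = 25
  x = 3: y <= min((12 - 1*3)/3, (8 - 2*3)/1) => y in {0, ..., 2}; best 2*3 + 7*2 = 20
  x = 4: y <= min((12 - 1*4)/3, (8 - 2*4)/1) => y in {0}; best 2*4 + 7*0 = 8
The maximum 2x + 7y = 28 is achieved at x = 0, y = 4.
Check: 1*0 + 3*4 = 12 <= 12 and 2*0 + 1*4 = 4 <= 8.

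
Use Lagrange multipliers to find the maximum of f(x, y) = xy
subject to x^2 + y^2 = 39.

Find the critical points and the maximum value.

Lagrange conditions: y = 2*lambda*x and x = 2*lambda*y
If x = 0 then y = 0, violating the constraint, so x, y != 0.
Dividing: y/x = x/y => x^2 = y^2 => y = x or y = -x
Constraint: 2x^2 = 39 => x^2 = 39/2 => x = +/-sqrt(39/2)
Critical points: (sqrt(39/2), sqrt(39/2)), (-sqrt(39/2), -sqrt(39/2)), (sqrt(39/2), -sqrt(39/2)), (-sqrt(39/2), sqrt(39/2))
  y = x:  xy = x^2 = 39/2  at (sqrt(39/2), sqrt(39/2)) and (-sqrt(39/2), -sqrt(39/2))
  y = -x: xy = -x^2 = -39/2 at (sqrt(39/2), -sqrt(39/2)) and (-sqrt(39/2), sqrt(39/2))
Maximum xy = 39/2 at (sqrt(39/2), sqrt(39/2)) and (-sqrt(39/2), -sqrt(39/2))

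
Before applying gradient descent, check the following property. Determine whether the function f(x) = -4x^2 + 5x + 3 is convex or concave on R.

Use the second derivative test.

f(x) = -4x^2 + 5x + 3
f'(x) = -8x + 5
f''(x) = -8
Since f''(x) = -8 < 0 for all x, f is concave on R.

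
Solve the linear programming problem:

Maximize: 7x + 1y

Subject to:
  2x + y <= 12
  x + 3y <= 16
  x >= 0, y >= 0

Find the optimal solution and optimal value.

Feasible vertices: (0, 0), (0, 16/3), (4, 4), (6, 0)
Objective 7x + 1y at each:
  (0, 0): 0
  (0, 16/3): 16/3
  (4, 4): 32
  (6, 0): 42
Maximum is 42 at (6, 0).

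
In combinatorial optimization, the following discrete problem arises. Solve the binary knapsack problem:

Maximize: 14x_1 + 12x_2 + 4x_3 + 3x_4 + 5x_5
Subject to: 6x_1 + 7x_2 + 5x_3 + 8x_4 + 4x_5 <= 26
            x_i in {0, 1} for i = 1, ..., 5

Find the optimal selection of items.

Items: item 1 (v=14, w=6), item 2 (v=12, w=7), item 3 (v=4, w=5), item 4 (v=3, w=8), item 5 (v=5, w=4)
Capacity: 26
Checking all 32 subsets (w = total weight, v = total value):
  {}: w = 0, v = 0
  {1}: w = 6, v = 14
  {2}: w = 7, v = 12
  {3}: w = 5, v = 4
  {4}: w = 8, v = 3
  {5}: w = 4, v = 5
  {1, 2}: w = 13, v = 26
  {1, 3}: w = 11, v = 18
  {1, 4}: w = 14, v = 17
  {1, 5}: w = 10, v = 19
  {2, 3}: w = 12, v = 16
  {2, 4}: w = 15, v = 15
  {2, 5}: w = 11, v = 17
  {3, 4}: w = 13, v = 7
  {3, 5}: w = 9, v = 9
  {4, 5}: w = 12, v = 8
  {1, 2, 3}: w = 18, v = 30
  {1, 2, 4}: w = 21, v = 29
  {1, 2, 5}: w = 17, v = 31
  {1, 3, 4}: w = 19, v = 21
  {1, 3, 5}: w = 15, v = 23
  {1, 4, 5}: w = 18, v = 22
  {2, 3, 4}: w = 20, v = 19
  {2, 3, 5}: w = 16, v = 21
  {2, 4, 5}: w = 19, v = 20
  {3, 4, 5}: w = 17, v = 12
  {1, 2, 3, 4}: w = 26, v = 33
  {1, 2, 3, 5}: w = 22, v = 35
  {1, 2, 4, 5}: w = 25, v = 34
  {1, 3, 4, 5}: w = 23, v = 26
  {2, 3, 4, 5}: w = 24, v = 24
  {1, 2, 3, 4, 5}: w = 30 > 26, infeasible
Best feasible subset: items [1, 2, 3, 5]
Total weight: 22 <= 26, total value: 35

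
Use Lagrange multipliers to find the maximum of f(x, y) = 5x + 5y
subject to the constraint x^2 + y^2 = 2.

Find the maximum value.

Set up Lagrange conditions: grad f = lambda * grad g
  5 = 2*lambda*x
  5 = 2*lambda*y
From these: x/y = 5/5, so x = 5t, y = 5t for some t.
Substitute into constraint: (5t)^2 + (5t)^2 = 2
  t^2 * 50 = 2
  t = sqrt(2/50)
Maximum = 5*x + 5*y = (5^2 + 5^2)*t = 50 * sqrt(2/50) = 10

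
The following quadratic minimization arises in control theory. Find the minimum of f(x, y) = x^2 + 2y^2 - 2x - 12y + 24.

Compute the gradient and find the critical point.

f(x,y) = x^2 + 2y^2 - 2x - 12y + 24
df/dx = 2x + (-2) = 0  =>  x = 1
df/dy = 4y + (-12) = 0  =>  y = 3
f(1, 3) = 1*(1)^2 + 2*(3)^2 + -2*(1) + -12*(3) + 24 = 5
Hessian is diagonal with entries 2, 4 > 0, so this is a minimum.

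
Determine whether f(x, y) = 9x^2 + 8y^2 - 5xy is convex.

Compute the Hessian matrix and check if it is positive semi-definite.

f(x,y) = 9x^2 + 8y^2 - 5xy
Hessian H = [[18, -5], [-5, 16]]
trace(H) = 34, det(H) = 263
Eigenvalues: (34 +/- sqrt(104)) / 2 = 22.1, 11.9
Since both eigenvalues > 0, f is convex.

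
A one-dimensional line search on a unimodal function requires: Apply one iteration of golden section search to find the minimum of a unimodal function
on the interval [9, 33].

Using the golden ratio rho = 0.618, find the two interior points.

Golden section search on [9, 33].
Golden ratio rho = 0.618 (approx).
Interior points:
  x_1 = 9 + (1-0.618)*24 = 18.1680
  x_2 = 9 + 0.618*24 = 23.8320
Compare f(x_1) and f(x_2) to determine which subinterval to keep.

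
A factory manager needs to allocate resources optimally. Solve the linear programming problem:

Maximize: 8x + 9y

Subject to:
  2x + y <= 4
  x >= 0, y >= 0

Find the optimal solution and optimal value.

The feasible region has vertices at [(0, 0), (2, 0), (0, 4)].
Checking objective 8x + 9y at each vertex:
  (0, 0): 8*0 + 9*0 = 0
  (2, 0): 8*2 + 9*0 = 16
  (0, 4): 8*0 + 9*4 = 36
Maximum is 36 at (0, 4).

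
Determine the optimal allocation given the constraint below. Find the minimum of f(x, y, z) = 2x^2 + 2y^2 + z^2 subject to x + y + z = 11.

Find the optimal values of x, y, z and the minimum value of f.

Using Lagrange multipliers on f = 2x^2 + 2y^2 + z^2 with constraint x + y + z = 11:
Conditions: 2*2*x = lambda, 2*2*y = lambda, 2*1*z = lambda
So x = lambda/4, y = lambda/4, z = lambda/2
Substituting into constraint: lambda * (1) = 11
lambda = 11
x = 11/4, y = 11/4, z = 11/2
Minimum value = 121/2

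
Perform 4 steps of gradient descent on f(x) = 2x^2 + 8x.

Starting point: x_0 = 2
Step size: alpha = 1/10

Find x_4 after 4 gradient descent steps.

f(x) = 2x^2 + 8x, f'(x) = 4x + (8)
Step 1: f'(2) = 16, x_1 = 2 - 1/10 * 16 = 2/5
Step 2: f'(2/5) = 48/5, x_2 = 2/5 - 1/10 * 48/5 = -14/25
Step 3: f'(-14/25) = 144/25, x_3 = -14/25 - 1/10 * 144/25 = -142/125
Step 4: f'(-142/125) = 432/125, x_4 = -142/125 - 1/10 * 432/125 = -926/625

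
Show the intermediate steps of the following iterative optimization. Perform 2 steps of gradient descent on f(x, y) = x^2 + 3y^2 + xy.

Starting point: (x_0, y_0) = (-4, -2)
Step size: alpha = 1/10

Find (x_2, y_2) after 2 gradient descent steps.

f(x,y) = x^2 + 3y^2 + xy
grad_x = 2x + 1y, grad_y = 6y + 1x
Step 1: grad = (-10, -16), (-3, -2/5)
Step 2: grad = (-32/5, -27/5), (-59/25, 7/50)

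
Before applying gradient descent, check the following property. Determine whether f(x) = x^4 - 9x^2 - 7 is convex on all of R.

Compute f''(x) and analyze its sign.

f(x) = x^4 - 9x^2 - 7
f'(x) = 4x^3 + -18x
f''(x) = 12x^2 + -18
f''(0) = -18 < 0, so not convex near x = 0
Therefore, f is not globally convex on R.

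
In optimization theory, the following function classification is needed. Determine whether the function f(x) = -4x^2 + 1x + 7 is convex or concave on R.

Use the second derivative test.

f(x) = -4x^2 + 1x + 7
f'(x) = -8x + 1
f''(x) = -8
Since f''(x) = -8 < 0 for all x, f is concave on R.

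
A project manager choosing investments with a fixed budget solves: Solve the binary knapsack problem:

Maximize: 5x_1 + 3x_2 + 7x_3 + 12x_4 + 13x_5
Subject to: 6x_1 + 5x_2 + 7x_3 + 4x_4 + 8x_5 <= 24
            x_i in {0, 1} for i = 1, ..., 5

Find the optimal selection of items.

Items: item 1 (v=5, w=6), item 2 (v=3, w=5), item 3 (v=7, w=7), item 4 (v=12, w=4), item 5 (v=13, w=8)
Capacity: 24
Checking all 32 subsets (w = total weight, v = total value):
  {}: w = 0, v = 0
  {1}: w = 6, v = 5
  {2}: w = 5, v = 3
  {3}: w = 7, v = 7
  {4}: w = 4, v = 12
  {5}: w = 8, v = 13
  {1, 2}: w = 11, v = 8
  {1, 3}: w = 13, v = 12
  {1, 4}: w = 10, v = 17
  {1, 5}: w = 14, v = 18
  {2, 3}: w = 12, v = 10
  {2, 4}: w = 9, v = 15
  {2, 5}: w = 13, v = 16
  {3, 4}: w = 11, v = 19
  {3, 5}: w = 15, v = 20
  {4, 5}: w = 12, v = 25
  {1, 2, 3}: w = 18, v = 15
  {1, 2, 4}: w = 15, v = 20
  {1, 2, 5}: w = 19, v = 21
  {1, 3, 4}: w = 17, v = 24
  {1, 3, 5}: w = 21, v = 25
  {1, 4, 5}: w = 18, v = 30
  {2, 3, 4}: w = 16, v = 22
  {2, 3, 5}: w = 20, v = 23
  {2, 4, 5}: w = 17, v = 28
  {3, 4, 5}: w = 19, v = 32
  {1, 2, 3, 4}: w = 22, v = 27
  {1, 2, 3, 5}: w = 26 > 24, infeasible
  {1, 2, 4, 5}: w = 23, v = 33
  {1, 3, 4, 5}: w = 25 > 24, infeasible
  {2, 3, 4, 5}: w = 24, v = 35
  {1, 2, 3, 4, 5}: w = 30 > 24, infeasible
Best feasible subset: items [2, 3, 4, 5]
Total weight: 24 <= 24, total value: 35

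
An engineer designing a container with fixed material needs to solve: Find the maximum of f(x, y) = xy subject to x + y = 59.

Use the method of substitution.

Substitute y = 59 - x into f(x,y) = xy:
g(x) = x(59 - x) = 59x - x^2
g'(x) = 59 - 2x = 0  =>  x = 59/2
y = 59 - 59/2 = 59/2
Maximum value = (59/2) * (59/2) = 3481/4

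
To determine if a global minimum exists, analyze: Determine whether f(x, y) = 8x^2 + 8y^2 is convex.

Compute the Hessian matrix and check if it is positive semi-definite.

f(x,y) = 8x^2 + 8y^2
Hessian H = [[16, 0], [0, 16]]
trace(H) = 32, det(H) = 256
Eigenvalues: (32 +/- sqrt(0)) / 2 = 16, 16
Since both eigenvalues > 0, f is convex.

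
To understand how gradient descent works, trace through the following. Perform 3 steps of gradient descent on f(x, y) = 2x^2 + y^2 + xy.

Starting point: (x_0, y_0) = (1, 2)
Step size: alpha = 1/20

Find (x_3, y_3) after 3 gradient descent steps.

f(x,y) = 2x^2 + y^2 + xy
grad_x = 4x + 1y, grad_y = 2y + 1x
Step 1: grad = (6, 5), (7/10, 7/4)
Step 2: grad = (91/20, 21/5), (189/400, 77/50)
Step 3: grad = (343/100, 1421/400), (301/1000, 10899/8000)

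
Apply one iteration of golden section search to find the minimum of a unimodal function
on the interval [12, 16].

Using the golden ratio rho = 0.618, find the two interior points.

Golden section search on [12, 16].
Golden ratio rho = 0.618 (approx).
Interior points:
  x_1 = 12 + (1-0.618)*4 = 13.5280
  x_2 = 12 + 0.618*4 = 14.4720
Compare f(x_1) and f(x_2) to determine which subinterval to keep.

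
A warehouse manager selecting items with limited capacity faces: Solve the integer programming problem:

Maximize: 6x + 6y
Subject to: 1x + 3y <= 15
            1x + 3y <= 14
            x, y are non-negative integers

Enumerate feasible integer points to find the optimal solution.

Constraint 1: 1x + 3y <= 15
Constraint 2: 1x + 3y <= 14
Feasible x range (need y >= 0): 0 <= x <= min(15/1, 14/1) => x in {0, ..., 14}.
Enumerate feasible integer points row by row (the coefficient of y is 6 > 0, so for each x the largest feasible y gives the best value):
  x = 0: y <= min((15 - 1*0)/3, (14 - 1*0)/3) => y in {0, ..., 4}; best 6*0 + 6*4 = 24
  x = 1: y <= min((15 - 1*1)/3, (14 - 1*1)/3) => y in {0, ..., 4}; best 6*1 + 6*4 = 30
  x = 2: y <= min((15 - 1*2)/3, (14 - 1*2)/3) => y in {0, ..., 4}; best 6*2 + 6*4 = 36
  x = 3: y <= min((15 - 1*3)/3, (14 - 1*3)/3) => y in {0, ..., 3}; best 6*3 + 6*3 = 36
  x = 4: y <= min((15 - 1*4)/3, (14 - 1*4)/3) => y in {0, ..., 3}; best 6*4 + 6*3 = 42
  x = 5: y <= min((15 - 1*5)/3, (14 - 1*5)/3) => y in {0, ..., 3}; best 6*5 + 6*3 = 48
  x = 6: y <= min((15 - 1*6)/3, (14 - 1*6)/3) => y in {0, ..., 2}; best 6*6 + 6*2 = 48
  x = 7: y <= min((15 - 1*7)/3, (14 - 1*7)/3) => y in {0, ..., 2}; best 6*7 + 6*2 = 54
  x = 8: y <= min((15 - 1*8)/3, (14 - 1*8)/3) => y in {0, ..., 2}; best 6*8 + 6*2 = 60
  x = 9: y <= min((15 - 1*9)/3, (14 - 1*9)/3) => y in {0, ..., 1}; best 6*9 + 6*1 = 60
  x = 10: y <= min((15 - 1*10)/3, (14 - 1*10)/3) => y in {0, ..., 1}; best 6*10 + 6*1 = 66
  x = 11: y <= min((15 - 1*11)/3, (14 - 1*11)/3) => y in {0, ..., 1}; best 6*11 + 6*1 = 72
  x = 12: y <= min((15 - 1*12)/3, (14 - 1*12)/3) => y in {0}; best 6*12 + 6*0 = 72
  x = 13: y <= min((15 - 1*13)/3, (14 - 1*13)/3) => y in {0}; best 6*13 + 6*0 = 78
  x = 14: y <= min((15 - 1*14)/3, (14 - 1*14)/3) => y in {0}; best 6*14 + 6*0 = 84
The maximum 6x + 6y = 84 is achieved at x = 14, y = 0.
Check: 1*14 + 3*0 = 14 <= 15 and 1*14 + 3*0 = 14 <= 14.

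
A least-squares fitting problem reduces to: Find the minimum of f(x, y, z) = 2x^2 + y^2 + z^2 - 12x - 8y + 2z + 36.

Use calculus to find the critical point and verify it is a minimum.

f(x,y,z) = 2x^2 + y^2 + z^2 - 12x - 8y + 2z + 36
df/dx = 4x + (-12) = 0 => x = 3
df/dy = 2y + (-8) = 0 => y = 4
df/dz = 2z + (2) = 0 => z = -1
f(3,4,-1) = 2*(3)^2 + 1*(4)^2 + 1*(-1)^2 + -12*(3) + -8*(4) + 2*(-1) + 36 = 1
Hessian is diagonal with entries 4, 2, 2 > 0, confirmed minimum.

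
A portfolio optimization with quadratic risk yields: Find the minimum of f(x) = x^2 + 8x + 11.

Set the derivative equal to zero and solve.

f(x) = x^2 + 8x + 11
f'(x) = 2x + (8) = 0
x = -8/2 = -4
f(-4) = -5
Since f''(x) = 2 > 0, this is a minimum.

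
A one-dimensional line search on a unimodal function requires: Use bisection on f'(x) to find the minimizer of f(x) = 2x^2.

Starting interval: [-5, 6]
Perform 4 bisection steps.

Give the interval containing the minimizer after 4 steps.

Finding critical point of f(x) = 2x^2 using bisection on f'(x) = 4x + 0.
f'(x) = 0 when x = 0.
Starting interval: [-5, 6]
Step 1: mid = 1/2, f'(mid) = 2, new interval = [-5, 1/2]
Step 2: mid = -9/4, f'(mid) = -9, new interval = [-9/4, 1/2]
Step 3: mid = -7/8, f'(mid) = -7/2, new interval = [-7/8, 1/2]
Step 4: mid = -3/16, f'(mid) = -3/4, new interval = [-3/16, 1/2]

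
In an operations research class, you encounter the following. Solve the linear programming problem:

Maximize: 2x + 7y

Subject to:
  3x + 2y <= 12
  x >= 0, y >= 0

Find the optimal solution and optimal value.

The feasible region has vertices at [(0, 0), (4, 0), (0, 6)].
Checking objective 2x + 7y at each vertex:
  (0, 0): 2*0 + 7*0 = 0
  (4, 0): 2*4 + 7*0 = 8
  (0, 6): 2*0 + 7*6 = 42
Maximum is 42 at (0, 6).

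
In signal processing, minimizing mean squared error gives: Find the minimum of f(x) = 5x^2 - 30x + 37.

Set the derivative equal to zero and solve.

f(x) = 5x^2 - 30x + 37
f'(x) = 10x + (-30) = 0
x = 30/10 = 3
f(3) = -8
Since f''(x) = 10 > 0, this is a minimum.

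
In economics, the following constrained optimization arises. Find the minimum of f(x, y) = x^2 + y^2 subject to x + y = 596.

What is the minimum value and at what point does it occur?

Substitute y = 596 - x into f(x,y) = x^2 + y^2:
g(x) = x^2 + (596 - x)^2 = 2x^2 - 1192x + 355216
g'(x) = 4x - 1192 = 0  =>  x = 298
y = 596 - 298 = 298
Minimum value = 298^2 + 298^2 = 177608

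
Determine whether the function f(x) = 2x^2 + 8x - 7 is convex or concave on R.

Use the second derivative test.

f(x) = 2x^2 + 8x - 7
f'(x) = 4x + 8
f''(x) = 4
Since f''(x) = 4 > 0 for all x, f is convex on R.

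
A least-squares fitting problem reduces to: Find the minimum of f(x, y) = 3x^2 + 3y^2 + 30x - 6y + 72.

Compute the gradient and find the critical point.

f(x,y) = 3x^2 + 3y^2 + 30x - 6y + 72
df/dx = 6x + (30) = 0  =>  x = -5
df/dy = 6y + (-6) = 0  =>  y = 1
f(-5, 1) = 3*(-5)^2 + 3*(1)^2 + 30*(-5) + -6*(1) + 72 = -6
Hessian is diagonal with entries 6, 6 > 0, so this is a minimum.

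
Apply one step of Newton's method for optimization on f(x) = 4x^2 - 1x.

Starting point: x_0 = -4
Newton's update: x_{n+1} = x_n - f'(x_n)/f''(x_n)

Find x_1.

f(x) = 4x^2 - 1x
f'(x) = 8x + (-1), f''(x) = 8
Newton step: x_1 = x_0 - f'(x_0)/f''(x_0)
f'(-4) = -33
x_1 = -4 - -33/8 = 1/8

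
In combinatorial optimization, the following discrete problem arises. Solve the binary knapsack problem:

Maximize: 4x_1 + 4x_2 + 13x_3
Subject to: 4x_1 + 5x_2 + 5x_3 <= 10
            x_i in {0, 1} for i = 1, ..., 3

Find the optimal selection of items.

Items: item 1 (v=4, w=4), item 2 (v=4, w=5), item 3 (v=13, w=5)
Capacity: 10
Checking all 8 subsets (w = total weight, v = total value):
  {}: w = 0, v = 0
  {1}: w = 4, v = 4
  {2}: w = 5, v = 4
  {3}: w = 5, v = 13
  {1, 2}: w = 9, v = 8
  {1, 3}: w = 9, v = 17
  {2, 3}: w = 10, v = 17
  {1, 2, 3}: w = 14 > 10, infeasible
Best feasible subset: items [1, 3]
(The same value 17 is also attained by {2, 3}.)
Total weight: 9 <= 10, total value: 17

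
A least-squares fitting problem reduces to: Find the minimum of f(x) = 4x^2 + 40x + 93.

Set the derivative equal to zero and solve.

f(x) = 4x^2 + 40x + 93
f'(x) = 8x + (40) = 0
x = -40/8 = -5
f(-5) = -7
Since f''(x) = 8 > 0, this is a minimum.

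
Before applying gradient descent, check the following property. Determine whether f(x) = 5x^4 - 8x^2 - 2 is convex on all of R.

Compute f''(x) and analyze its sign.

f(x) = 5x^4 - 8x^2 - 2
f'(x) = 20x^3 + -16x
f''(x) = 60x^2 + -16
f''(0) = -16 < 0, so not convex near x = 0
Therefore, f is not globally convex on R.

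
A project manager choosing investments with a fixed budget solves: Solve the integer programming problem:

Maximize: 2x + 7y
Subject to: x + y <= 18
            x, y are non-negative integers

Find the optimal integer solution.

Objective: 2x + 7y, constraint: x + y <= 18
Coefficient of y is 7 > coefficient of x is 2, so allocate the entire budget to y.
Optimal: x = 0, y = 18, value = 126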